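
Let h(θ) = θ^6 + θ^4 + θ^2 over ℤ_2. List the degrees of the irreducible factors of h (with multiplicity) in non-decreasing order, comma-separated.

Roots in ℤ_2: h(0) = 0 → root; h(1) = 1.
Linear factors from roots: (θ).
Complete factorization: h(θ) = (θ)^2·(θ^2 + θ + 1)^2.
Factor degrees with multiplicity: 1 + 1 + 2 + 2 = 6.

1, 1, 2, 2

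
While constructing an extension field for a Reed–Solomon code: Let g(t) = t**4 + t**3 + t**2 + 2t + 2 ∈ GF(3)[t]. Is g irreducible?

Check for roots in GF(3): g(0) = 2; g(1) = 1; g(2) = 1.
No roots, so no linear factors.
Monic irreducibles of degree 2 over GF(3): t**2 + 1, t**2 + t + 2, t**2 + 2t + 2.
None of them divide g (all give nonzero remainder).
No irreducible factor of degree ≤ 2 exists, so g is irreducible over GF(3).

Yes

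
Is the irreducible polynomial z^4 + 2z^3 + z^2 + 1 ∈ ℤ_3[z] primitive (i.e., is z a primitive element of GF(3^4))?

Write f(z) = z^4 + 2z^3 + z^2 + 1.
|GF(3^4)^×| = 3^4 − 1 = 80. Prime factorization: 80 = 2^4·5.
f is primitive ⇔ z has order 80 in GF(3)[z]/(f), i.e. z^(80/q) ≠ 1 for each prime q | 80.
z^(40) mod f = 1
z^(16) mod f = z^3 + z^2 + 2z.
Since z^(40) = 1, the order of z divides 40 < 80; not primitive.

No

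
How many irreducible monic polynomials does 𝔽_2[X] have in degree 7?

The number of monic irreducibles of degree 7 over GF(2) is (1/7)·Σ_{d∣7} μ(7/d) 2^d.
Divisors of 7: 1, 7; μ(7/d) for each: -1, 1.
Σ = − 2^1 + 2^7 = 126.
N = 126/7 = 18.

18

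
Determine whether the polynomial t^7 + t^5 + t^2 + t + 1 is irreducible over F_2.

Yes

Write P(t) = t^7 + t^5 + t^2 + t + 1.
Check for roots in F_2: P(0) = 1; P(1) = 1.
No roots, so no linear factors.
Monic irreducibles of degree 2 over GF(2): t^2 + t + 1.
None of them divide P (all give nonzero remainder).
Monic irreducibles of degree 3 over GF(2): t^3 + t + 1, t^3 + t^2 + 1.
None of them divide P (all give nonzero remainder).
No irreducible factor of degree ≤ 3 exists, so P is irreducible over GF(2).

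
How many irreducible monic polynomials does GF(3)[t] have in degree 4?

18

x^(3^4) − x is the product of all monic irreducibles of degree dividing 4; Möbius inversion gives N = (1/4) Σ μ(4/d)·3^d.
Divisors of 4: 1, 2, 4; μ(4/d) for each: 0, -1, 1.
Σ = − 3^2 + 3^4 = 72.
N = 72/4 = 18.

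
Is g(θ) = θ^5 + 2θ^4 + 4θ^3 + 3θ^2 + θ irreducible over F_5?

No

Check for roots in F_5: g(0) = 0 → root; g(1) = 1; g(2) = 0 → root; g(3) = 3; g(4) = 4.
g(0) = 0, so (θ) divides g(θ); g is reducible.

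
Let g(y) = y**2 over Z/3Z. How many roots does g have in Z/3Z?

Evaluate at each of the 3 elements of Z/3Z:
g(0) = 0 → root; g(1) = 1; g(2) = 1.
Roots: {0}.

1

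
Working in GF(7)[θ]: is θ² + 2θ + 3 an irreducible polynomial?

Write m(θ) = θ² + 2θ + 3.
Check for roots in GF(7): m(0) = 3; m(1) = 6; m(2) = 4; m(3) = 4; m(4) = 6; m(5) = 3; m(6) = 2.
No roots. A degree-2 polynomial over a field with no linear factor is irreducible.

Yes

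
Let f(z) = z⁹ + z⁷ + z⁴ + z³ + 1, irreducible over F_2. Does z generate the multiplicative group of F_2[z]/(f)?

No

|GF(2^9)^×| = 2^9 − 1 = 511. Prime factorization: 511 = 7·73.
f is primitive ⇔ z has order 511 in GF(2)[z]/(f), i.e. z^(511/q) ≠ 1 for each prime q | 511.
z^(73) mod f = 1
z^(7) mod f = z⁷.
Since z^(73) = 1, the order of z divides 73 < 511; not primitive.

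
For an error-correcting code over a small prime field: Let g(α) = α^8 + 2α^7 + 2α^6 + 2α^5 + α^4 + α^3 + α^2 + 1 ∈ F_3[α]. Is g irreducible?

Check for roots in F_3: g(0) = 1; g(1) = 2; g(2) = 1.
No roots, so no linear factors.
Monic irreducibles of degree 2 over GF(3): α^2 + 1, α^2 + α + 2, α^2 + 2α + 2.
None of them divide g (all give nonzero remainder).
Degree-3 irreducible divisors: test the 8 monic irreducibles of degree 3 over GF(3).
None of them divide g (all give nonzero remainder).
Degree-4 irreducible divisors: test the 18 monic irreducibles of degree 4 over GF(3).
None of them divide g (all give nonzero remainder).
No irreducible factor of degree ≤ 4 exists, so g is irreducible over GF(3).

Yes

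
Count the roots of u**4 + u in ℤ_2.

Write g(u) = u**4 + u.
Evaluate at each of the 2 elements of ℤ_2:
g(0) = 0 → root; g(1) = 0 → root.
Roots: {0, 1}.

2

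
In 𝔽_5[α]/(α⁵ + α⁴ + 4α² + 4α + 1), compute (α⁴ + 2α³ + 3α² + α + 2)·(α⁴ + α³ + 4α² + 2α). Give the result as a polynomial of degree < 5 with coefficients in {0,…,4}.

Multiply in 𝔽_5[α]: (α⁴ + 2α³ + 3α² + α + 2)·(α⁴ + α³ + 4α² + 2α) = α⁸ + 3α⁷ + 4α⁶ + 4α⁵ + 4α⁴ + 2α³ + 4α.
Reduce using α⁵ ≡ 4α⁴ + α² + α + 4 (mod α⁵ + α⁴ + 4α² + 4α + 1).
Reduced: 4α⁴ + 3α² + 2.

4α^4 + 3α^2 + 2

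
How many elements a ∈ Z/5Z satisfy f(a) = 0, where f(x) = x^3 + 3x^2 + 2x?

Evaluate at each of the 5 elements of Z/5Z:
f(0) = 0 → root; f(1) = 1; f(2) = 4; f(3) = 0 → root; f(4) = 0 → root.
Roots: {0, 3, 4}.

3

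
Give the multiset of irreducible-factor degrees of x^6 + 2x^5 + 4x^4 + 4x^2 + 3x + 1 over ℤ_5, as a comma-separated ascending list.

Write g(x) = x^6 + 2x^5 + 4x^4 + 4x^2 + 3x + 1.
Roots in ℤ_5: g(0) = 1; g(1) = 0 → root; g(2) = 0 → root; g(3) = 0 → root; g(4) = 0 → root.
Linear factors from roots: (x + 4), (x + 3), (x + 2), (x + 1).
Complete factorization: g(x) = (x + 1)·(x + 2)·(x + 3)·(x + 4)·(x^2 + 2x + 4).
Factor degrees with multiplicity: 1 + 1 + 1 + 1 + 2 = 6.

1, 1, 1, 1, 2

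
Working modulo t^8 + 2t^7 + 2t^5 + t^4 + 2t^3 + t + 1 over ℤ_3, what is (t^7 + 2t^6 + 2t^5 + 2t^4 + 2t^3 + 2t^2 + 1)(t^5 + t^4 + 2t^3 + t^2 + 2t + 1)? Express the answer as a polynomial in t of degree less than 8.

Multiply in ℤ_3[t]: (t^7 + 2t^6 + 2t^5 + 2t^4 + 2t^3 + 2t^2 + 1)·(t^5 + t^4 + 2t^3 + t^2 + 2t + 1) = t^12 + 2t^6 + t^5 + 2t^3 + 2t + 1.
Reduce using t^8 ≡ t^7 + t^5 + 2t^4 + t^3 + 2t + 2 (mod t^8 + 2t^7 + 2t^5 + t^4 + 2t^3 + t + 1).
Reduced: t^6 + t^5 + t^4 + 2t^3 + t + 2.

t^6 + t^5 + t^4 + 2t^3 + t + 2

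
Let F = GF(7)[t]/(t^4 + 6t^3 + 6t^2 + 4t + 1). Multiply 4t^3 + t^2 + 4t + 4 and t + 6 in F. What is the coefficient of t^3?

1

Multiply in GF(7)[t]: (4t^3 + t^2 + 4t + 4)·(t + 6) = 4t^4 + 4t^3 + 3t^2 + 3.
Reduce using t^4 ≡ t^3 + t^2 + 3t + 6 (mod t^4 + 6t^3 + 6t^2 + 4t + 1).
Reduced: t^3 + 5t + 6.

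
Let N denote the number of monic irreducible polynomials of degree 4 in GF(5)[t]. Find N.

The number of monic irreducibles of degree 4 over GF(5) is (1/4)·Σ_{d∣4} μ(4/d) 5^d.
Divisors of 4: 1, 2, 4; μ(4/d) for each: 0, -1, 1.
Σ = − 5^2 + 5^4 = 600.
N = 600/4 = 150.

150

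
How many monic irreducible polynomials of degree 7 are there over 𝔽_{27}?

By the necklace-counting formula, N_27(7) = (1/7) Σ_{d|7} μ(7/d)·27^d.
Divisors of 7: 1, 7; μ(7/d) for each: -1, 1.
Σ = − 27^1 + 27^7 = 10460353176.
N = 10460353176/7 = 1494336168.

1494336168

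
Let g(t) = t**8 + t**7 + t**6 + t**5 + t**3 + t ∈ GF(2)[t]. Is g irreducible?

Check for roots in GF(2): g(0) = 0 → root; g(1) = 0 → root.
g(0) = 0, so (t) divides g(t); g is reducible.

No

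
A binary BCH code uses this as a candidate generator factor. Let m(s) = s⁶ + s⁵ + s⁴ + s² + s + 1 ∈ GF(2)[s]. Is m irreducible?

No

Check for roots in GF(2): m(0) = 1; m(1) = 0 → root.
m(1) = 0, so (s − 1) divides m(s); m is reducible.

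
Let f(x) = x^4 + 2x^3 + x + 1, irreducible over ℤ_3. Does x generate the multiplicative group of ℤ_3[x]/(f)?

No

|GF(3^4)^×| = 3^4 − 1 = 80. Prime factorization: 80 = 2^4·5.
f is primitive ⇔ x has order 80 in GF(3)[x]/(f), i.e. x^(80/q) ≠ 1 for each prime q | 80.
x^(40) mod f = 1
x^(16) mod f = 2x^2 + 2x + 1.
Since x^(40) = 1, the order of x divides 40 < 80; not primitive.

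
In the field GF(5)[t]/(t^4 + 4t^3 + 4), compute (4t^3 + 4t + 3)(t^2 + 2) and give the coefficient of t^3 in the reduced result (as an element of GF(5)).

Multiply in GF(5)[t]: (4t^3 + 4t + 3)·(t^2 + 2) = 4t^5 + 2t^3 + 3t^2 + 3t + 1.
Reduce using t^4 ≡ t^3 + 1 (mod t^4 + 4t^3 + 4).
Reduced: t^3 + 3t^2 + 2t.

1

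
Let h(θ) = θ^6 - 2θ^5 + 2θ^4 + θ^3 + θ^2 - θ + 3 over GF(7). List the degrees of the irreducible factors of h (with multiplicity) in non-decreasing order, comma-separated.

Linear factors from roots: (θ - 3), (θ + 3), (θ + 2).
Complete factorization: h(θ) = (θ + 2)·(θ - 3)^2·(θ + 3)^3.
Factor degrees with multiplicity: 1 + 1 + 1 + 1 + 1 + 1 = 6.

1, 1, 1, 1, 1, 1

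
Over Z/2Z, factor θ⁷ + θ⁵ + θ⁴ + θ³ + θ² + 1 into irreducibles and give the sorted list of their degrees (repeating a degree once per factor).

1, 2, 2, 2

Write f(θ) = θ⁷ + θ⁵ + θ⁴ + θ³ + θ² + 1.
Roots in Z/2Z: f(0) = 1; f(1) = 0 → root.
Linear factors from roots: (θ + 1).
Complete factorization: f(θ) = (θ + 1)·(θ² + θ + 1)^3.
Factor degrees with multiplicity: 1 + 2 + 2 + 2 = 7.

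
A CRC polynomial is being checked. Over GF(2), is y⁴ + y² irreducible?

Write h(y) = y⁴ + y².
Check for roots in GF(2): h(0) = 0 → root; h(1) = 0 → root.
h(0) = 0, so (y) divides h(y); h is reducible.

No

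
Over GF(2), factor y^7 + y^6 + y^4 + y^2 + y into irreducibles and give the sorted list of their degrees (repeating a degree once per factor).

1, 2, 2, 2

Write f(y) = y^7 + y^6 + y^4 + y^2 + y.
Roots in GF(2): f(0) = 0 → root; f(1) = 1.
Linear factors from roots: (y).
Complete factorization: f(y) = (y)·(y^2 + y + 1)^3.
Factor degrees with multiplicity: 1 + 2 + 2 + 2 = 7.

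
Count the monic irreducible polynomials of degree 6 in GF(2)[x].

x^(2^6) − x is the product of all monic irreducibles of degree dividing 6; Möbius inversion gives N = (1/6) Σ μ(6/d)·2^d.
Divisors of 6: 1, 2, 3, 6; μ(6/d) for each: 1, -1, -1, 1.
Σ = 2^1 − 2^2 − 2^3 + 2^6 = 54.
N = 54/6 = 9.

9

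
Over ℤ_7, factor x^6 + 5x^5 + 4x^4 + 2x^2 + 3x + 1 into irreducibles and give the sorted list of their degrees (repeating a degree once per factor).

1, 1, 2, 2

Write h(x) = x^6 + 5x^5 + 4x^4 + 2x^2 + 3x + 1.
Linear factors from roots: (x + 4), (x + 1).
Complete factorization: h(x) = (x + 1)·(x + 4)·(x^2 + x + 4)·(x^2 + 6x + 4).
Factor degrees with multiplicity: 1 + 1 + 2 + 2 = 6.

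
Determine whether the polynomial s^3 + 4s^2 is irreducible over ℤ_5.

No

Write g(s) = s^3 + 4s^2.
Check for roots in ℤ_5: g(0) = 0 → root; g(1) = 0 → root; g(2) = 4; g(3) = 3; g(4) = 3.
g(0) = 0, so (s) divides g(s); g is reducible.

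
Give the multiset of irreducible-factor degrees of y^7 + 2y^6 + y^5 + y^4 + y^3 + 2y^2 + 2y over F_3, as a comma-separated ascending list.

Write f(y) = y^7 + 2y^6 + y^5 + y^4 + y^3 + 2y^2 + 2y.
Roots in F_3: f(0) = 0 → root; f(1) = 1; f(2) = 0 → root.
Linear factors from roots: (y), (y + 1).
Complete factorization: f(y) = (y)·(y + 1)^2·(y^4 + y + 2).
Factor degrees with multiplicity: 1 + 1 + 1 + 4 = 7.

1, 1, 1, 4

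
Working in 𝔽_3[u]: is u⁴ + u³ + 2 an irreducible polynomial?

Yes

Write m(u) = u⁴ + u³ + 2.
Check for roots in 𝔽_3: m(0) = 2; m(1) = 1; m(2) = 2.
No roots, so no linear factors.
Monic irreducibles of degree 2 over GF(3): u² + 1, u² + u + 2, u² + 2u + 2.
None of them divide m (all give nonzero remainder).
No irreducible factor of degree ≤ 2 exists, so m is irreducible over GF(3).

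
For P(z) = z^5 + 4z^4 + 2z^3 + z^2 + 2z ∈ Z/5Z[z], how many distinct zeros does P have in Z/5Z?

4

Evaluate at each of the 5 elements of Z/5Z:
P(0) = 0 → root; P(1) = 0 → root; P(2) = 0 → root; P(3) = 1; P(4) = 0 → root.
Roots: {0, 1, 2, 4}.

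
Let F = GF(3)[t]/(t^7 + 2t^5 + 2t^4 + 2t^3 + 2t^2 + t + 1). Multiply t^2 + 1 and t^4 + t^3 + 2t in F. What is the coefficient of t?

Multiply in GF(3)[t]: (t^2 + 1)·(t^4 + t^3 + 2t) = t^6 + t^5 + t^4 + 2t.
Reduced: t^6 + t^5 + t^4 + 2t.

2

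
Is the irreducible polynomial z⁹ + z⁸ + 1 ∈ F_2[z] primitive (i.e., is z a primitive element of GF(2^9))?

No

Write f(z) = z⁹ + z⁸ + 1.
|GF(2^9)^×| = 2^9 − 1 = 511. Prime factorization: 511 = 7·73.
f is primitive ⇔ z has order 511 in GF(2)[z]/(f), i.e. z^(511/q) ≠ 1 for each prime q | 511.
z^(73) mod f = 1
z^(7) mod f = z⁷.
Since z^(73) = 1, the order of z divides 73 < 511; not primitive.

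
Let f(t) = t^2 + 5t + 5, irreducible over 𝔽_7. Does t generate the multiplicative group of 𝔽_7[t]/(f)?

|GF(7^2)^×| = 7^2 − 1 = 48. Prime factorization: 48 = 2^4·3.
f is primitive ⇔ t has order 48 in GF(7)[t]/(f), i.e. t^(48/q) ≠ 1 for each prime q | 48.
t^(24) mod f = 6.
t^(16) mod f = 4.
None equal 1, so t has full order 48; f is primitive.

Yes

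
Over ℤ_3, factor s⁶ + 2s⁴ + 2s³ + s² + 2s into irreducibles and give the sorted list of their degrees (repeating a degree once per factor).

1, 1, 2, 2

Write g(s) = s⁶ + 2s⁴ + 2s³ + s² + 2s.
Roots in ℤ_3: g(0) = 0 → root; g(1) = 2; g(2) = 0 → root.
Linear factors from roots: (s), (s + 1).
Complete factorization: g(s) = (s)·(s + 1)·(s² + 1)·(s² + 2s + 2).
Factor degrees with multiplicity: 1 + 1 + 2 + 2 = 6.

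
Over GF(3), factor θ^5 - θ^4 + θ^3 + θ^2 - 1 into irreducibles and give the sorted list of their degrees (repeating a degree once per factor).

Write g(θ) = θ^5 - θ^4 + θ^3 + θ^2 - 1.
Roots in GF(3): g(0) = 2; g(1) = 1; g(2) = 0 → root.
Linear factors from roots: (θ + 1).
Complete factorization: g(θ) = (θ + 1)·(θ^2 + 1)·(θ^2 + θ - 1).
Factor degrees with multiplicity: 1 + 2 + 2 = 5.

1, 2, 2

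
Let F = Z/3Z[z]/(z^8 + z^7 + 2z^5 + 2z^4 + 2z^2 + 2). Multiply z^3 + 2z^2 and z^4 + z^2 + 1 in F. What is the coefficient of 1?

0

Multiply in Z/3Z[z]: (z^3 + 2z^2)·(z^4 + z^2 + 1) = z^7 + 2z^6 + z^5 + 2z^4 + z^3 + 2z^2.
Reduced: z^7 + 2z^6 + z^5 + 2z^4 + z^3 + 2z^2.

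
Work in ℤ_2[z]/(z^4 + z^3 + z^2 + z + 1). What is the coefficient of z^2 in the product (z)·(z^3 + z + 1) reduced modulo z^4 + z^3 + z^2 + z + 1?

Multiply in ℤ_2[z]: (z)·(z^3 + z + 1) = z^4 + z^2 + z.
Reduce using z^4 ≡ z^3 + z^2 + z + 1 (mod z^4 + z^3 + z^2 + z + 1).
Reduced: z^3 + 1.

0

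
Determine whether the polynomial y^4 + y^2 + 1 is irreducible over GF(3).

Write P(y) = y^4 + y^2 + 1.
Check for roots in GF(3): P(0) = 1; P(1) = 0 → root; P(2) = 0 → root.
P(1) = 0, so (y − 1) divides P(y); P is reducible.

No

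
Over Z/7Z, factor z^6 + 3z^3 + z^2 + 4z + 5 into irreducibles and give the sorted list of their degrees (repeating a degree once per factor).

1, 1, 1, 1, 2

Write h(z) = z^6 + 3z^3 + z^2 + 4z + 5.
Linear factors from roots: (z + 6), (z + 5), (z + 1).
Complete factorization: h(z) = (z + 1)·(z + 5)·(z + 6)^2·(z^2 + 3z + 1).
Factor degrees with multiplicity: 1 + 1 + 1 + 1 + 2 = 6.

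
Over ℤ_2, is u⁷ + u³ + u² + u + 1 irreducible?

Write g(u) = u⁷ + u³ + u² + u + 1.
Check for roots in ℤ_2: g(0) = 1; g(1) = 1.
No roots, so no linear factors.
Monic irreducibles of degree 2 over GF(2): u² + u + 1.
None of them divide g (all give nonzero remainder).
Monic irreducibles of degree 3 over GF(2): u³ + u + 1, u³ + u² + 1.
None of them divide g (all give nonzero remainder).
No irreducible factor of degree ≤ 3 exists, so g is irreducible over GF(2).

Yes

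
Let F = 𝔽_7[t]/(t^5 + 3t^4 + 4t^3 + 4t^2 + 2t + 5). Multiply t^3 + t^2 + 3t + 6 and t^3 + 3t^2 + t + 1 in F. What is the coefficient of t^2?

Multiply in 𝔽_7[t]: (t^3 + t^2 + 3t + 6)·(t^3 + 3t^2 + t + 1) = t^6 + 4t^5 + 3t^3 + t^2 + 2t + 6.
Reduce using t^5 ≡ 4t^4 + 3t^3 + 3t^2 + 5t + 2 (mod t^5 + 3t^4 + 4t^3 + 4t^2 + 2t + 5).
Reduced: 2t^3 + 2t^2 + 2t + 1.

2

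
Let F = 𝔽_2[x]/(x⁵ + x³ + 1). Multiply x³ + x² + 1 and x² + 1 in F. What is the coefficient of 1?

0

Multiply in 𝔽_2[x]: (x³ + x² + 1)·(x² + 1) = x⁵ + x⁴ + x³ + 1.
Reduce using x⁵ ≡ x³ + 1 (mod x⁵ + x³ + 1).
Reduced: x⁴.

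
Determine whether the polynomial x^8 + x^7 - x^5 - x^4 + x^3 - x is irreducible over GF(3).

Write m(x) = x^8 + x^7 - x^5 - x^4 + x^3 - x.
Check for roots in GF(3): m(0) = 0 → root; m(1) = 0 → root; m(2) = 0 → root.
m(0) = 0, so (x) divides m(x); m is reducible.

No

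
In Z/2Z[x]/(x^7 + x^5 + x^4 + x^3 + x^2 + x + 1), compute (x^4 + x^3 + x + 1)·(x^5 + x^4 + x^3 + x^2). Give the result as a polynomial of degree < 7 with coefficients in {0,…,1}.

Multiply in Z/2Z[x]: (x^4 + x^3 + x + 1)·(x^5 + x^4 + x^3 + x^2) = x^9 + x^6 + x^5 + x^2.
Reduce using x^7 ≡ x^5 + x^4 + x^3 + x^2 + x + 1 (mod x^7 + x^5 + x^4 + x^3 + x^2 + x + 1).
Reduced: x^5 + x^2 + x + 1.

x^5 + x^2 + x + 1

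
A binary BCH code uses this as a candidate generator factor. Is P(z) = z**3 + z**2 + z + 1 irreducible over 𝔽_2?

Check for roots in 𝔽_2: P(0) = 1; P(1) = 0 → root.
P(1) = 0, so (z − 1) divides P(z); P is reducible.

No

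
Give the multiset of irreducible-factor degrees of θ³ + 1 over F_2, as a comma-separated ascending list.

Write f(θ) = θ³ + 1.
Roots in F_2: f(0) = 1; f(1) = 0 → root.
Linear factors from roots: (θ + 1).
Complete factorization: f(θ) = (θ + 1)·(θ² + θ + 1).
Factor degrees with multiplicity: 1 + 2 = 3.

1, 2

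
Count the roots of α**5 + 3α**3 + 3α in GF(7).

3

Write h(α) = α**5 + 3α**3 + 3α.
Evaluate at each of the 7 elements of GF(7):
h(0) = 0 → root; h(1) = 0 → root; h(2) = 6; h(3) = 4; h(4) = 3; h(5) = 1; h(6) = 0 → root.
Roots: {0, 1, 6}.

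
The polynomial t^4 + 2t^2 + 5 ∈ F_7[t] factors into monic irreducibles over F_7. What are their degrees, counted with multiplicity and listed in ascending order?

Write h(t) = t^4 + 2t^2 + 5.
Complete factorization: h(t) = (t^4 + 2t^2 + 5).
Factor degrees with multiplicity: 4 = 4.

4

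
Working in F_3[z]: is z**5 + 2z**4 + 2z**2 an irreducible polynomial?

Write m(z) = z**5 + 2z**4 + 2z**2.
Check for roots in F_3: m(0) = 0 → root; m(1) = 2; m(2) = 0 → root.
m(0) = 0, so (z) divides m(z); m is reducible.

No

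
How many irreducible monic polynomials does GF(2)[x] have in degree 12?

335

Gauss's count: N_{2}(12) = (1/12) Σ_{d|12} μ(12/d)·2^d.
Divisors of 12: 1, 2, 3, 4, 6, 12; μ(12/d) for each: 0, 1, 0, -1, -1, 1.
Σ = 2^2 − 2^4 − 2^6 + 2^12 = 4020.
N = 4020/12 = 335.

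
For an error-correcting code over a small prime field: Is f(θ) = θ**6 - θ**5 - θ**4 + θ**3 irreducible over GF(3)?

No

Check for roots in GF(3): f(0) = 0 → root; f(1) = 0 → root; f(2) = 0 → root.
f(0) = 0, so (θ) divides f(θ); f is reducible.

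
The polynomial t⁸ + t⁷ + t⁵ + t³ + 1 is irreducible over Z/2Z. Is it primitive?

Yes

Write f(t) = t⁸ + t⁷ + t⁵ + t³ + 1.
|GF(2^8)^×| = 2^8 − 1 = 255. Prime factorization: 255 = 3·5·17.
f is primitive ⇔ t has order 255 in GF(2)[t]/(f), i.e. t^(255/q) ≠ 1 for each prime q | 255.
t^(85) mod f = t⁷ + t⁶ + t² + t.
t^(51) mod f = t⁷ + t⁶ + t⁴ + t³ + t².
t^(15) mod f = t³ + t².
None equal 1, so t has full order 255; f is primitive.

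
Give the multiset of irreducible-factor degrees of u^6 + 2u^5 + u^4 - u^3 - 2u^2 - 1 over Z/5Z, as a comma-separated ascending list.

Write h(u) = u^6 + 2u^5 + u^4 - u^3 - 2u^2 - 1.
Roots in Z/5Z: h(0) = 4; h(1) = 0 → root; h(2) = 2; h(3) = 0 → root; h(4) = 3.
Linear factors from roots: (u - 1), (u + 2).
Complete factorization: h(u) = (u + 2)·(u - 1)·(u^2 + 2u - 2)·(u^2 - u + 1).
Factor degrees with multiplicity: 1 + 1 + 2 + 2 = 6.

1, 1, 2, 2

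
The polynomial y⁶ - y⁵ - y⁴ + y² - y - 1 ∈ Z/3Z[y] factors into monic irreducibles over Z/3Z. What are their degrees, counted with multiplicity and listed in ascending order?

Write g(y) = y⁶ - y⁵ - y⁴ + y² - y - 1.
Roots in Z/3Z: g(0) = 2; g(1) = 1; g(2) = 2.
Complete factorization: g(y) = (y² + y - 1)·(y² - y - 1)^2.
Factor degrees with multiplicity: 2 + 2 + 2 = 6.

2, 2, 2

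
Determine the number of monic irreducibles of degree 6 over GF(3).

116

Gauss's count: N_{3}(6) = (1/6) Σ_{d|6} μ(6/d)·3^d.
Divisors of 6: 1, 2, 3, 6; μ(6/d) for each: 1, -1, -1, 1.
Σ = 3^1 − 3^2 − 3^3 + 3^6 = 696.
N = 696/6 = 116.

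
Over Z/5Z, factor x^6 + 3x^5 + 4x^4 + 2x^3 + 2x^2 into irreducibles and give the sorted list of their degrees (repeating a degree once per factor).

Write h(x) = x^6 + 3x^5 + 4x^4 + 2x^3 + 2x^2.
Roots in Z/5Z: h(0) = 0 → root; h(1) = 2; h(2) = 3; h(3) = 4; h(4) = 2.
Linear factors from roots: (x).
Complete factorization: h(x) = (x)^2·(x^2 + 4x + 1)·(x^2 + 4x + 2).
Factor degrees with multiplicity: 1 + 1 + 2 + 2 = 6.

1, 1, 2, 2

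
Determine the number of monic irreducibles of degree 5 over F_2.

By the necklace-counting formula, N_2(5) = (1/5) Σ_{d|5} μ(5/d)·2^d.
Divisors of 5: 1, 5; μ(5/d) for each: -1, 1.
Σ = − 2^1 + 2^5 = 30.
N = 30/5 = 6.

6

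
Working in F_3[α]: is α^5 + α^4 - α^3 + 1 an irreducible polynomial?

Yes

Write g(α) = α^5 + α^4 - α^3 + 1.
Check for roots in F_3: g(0) = 1; g(1) = 2; g(2) = 2.
No roots, so no linear factors.
Monic irreducibles of degree 2 over GF(3): α^2 + 1, α^2 + α - 1, α^2 - α - 1.
None of them divide g (all give nonzero remainder).
No irreducible factor of degree ≤ 2 exists, so g is irreducible over GF(3).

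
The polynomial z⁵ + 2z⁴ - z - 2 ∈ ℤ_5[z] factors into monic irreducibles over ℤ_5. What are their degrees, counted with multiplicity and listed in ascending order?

1, 1, 1, 1, 1

Write h(z) = z⁵ + 2z⁴ - z - 2.
Roots in ℤ_5: h(0) = 3; h(1) = 0 → root; h(2) = 0 → root; h(3) = 0 → root; h(4) = 0 → root.
Linear factors from roots: (z - 1), (z - 2), (z + 2), (z + 1).
Complete factorization: h(z) = (z + 1)·(z - 2)·(z - 1)·(z + 2)^2.
Factor degrees with multiplicity: 1 + 1 + 1 + 1 + 1 = 5.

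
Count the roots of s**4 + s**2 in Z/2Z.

Write g(s) = s**4 + s**2.
Evaluate at each of the 2 elements of Z/2Z:
g(0) = 0 → root; g(1) = 0 → root.
Roots: {0, 1}.

2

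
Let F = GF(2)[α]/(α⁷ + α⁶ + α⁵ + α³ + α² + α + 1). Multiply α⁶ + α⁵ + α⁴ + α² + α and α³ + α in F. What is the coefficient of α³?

1

Multiply in GF(2)[α]: (α⁶ + α⁵ + α⁴ + α² + α)·(α³ + α) = α⁹ + α⁸ + α⁶ + α⁴ + α³ + α².
Reduce using α⁷ ≡ α⁶ + α⁵ + α³ + α² + α + 1 (mod α⁷ + α⁶ + α⁵ + α³ + α² + α + 1).
Reduced: α³ + α² + α + 1.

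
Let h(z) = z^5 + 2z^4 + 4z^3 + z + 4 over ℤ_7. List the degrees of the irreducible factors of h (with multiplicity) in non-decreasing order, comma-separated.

Linear factors from roots: (z + 1).
Complete factorization: h(z) = (z + 1)·(z^2 + 3z + 6)·(z^2 + 5z + 3).
Factor degrees with multiplicity: 1 + 2 + 2 = 5.

1, 2, 2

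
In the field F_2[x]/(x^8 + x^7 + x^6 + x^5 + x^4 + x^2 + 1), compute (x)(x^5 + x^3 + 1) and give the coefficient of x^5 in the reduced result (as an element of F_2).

Multiply in F_2[x]: (x)·(x^5 + x^3 + 1) = x^6 + x^4 + x.
Reduced: x^6 + x^4 + x.

0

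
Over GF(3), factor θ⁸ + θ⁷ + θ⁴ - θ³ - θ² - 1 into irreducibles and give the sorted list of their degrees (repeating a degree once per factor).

Write h(θ) = θ⁸ + θ⁷ + θ⁴ - θ³ - θ² - 1.
Roots in GF(3): h(0) = 2; h(1) = 0 → root; h(2) = 0 → root.
Linear factors from roots: (θ - 1), (θ + 1).
Complete factorization: h(θ) = (θ - 1)·(θ + 1)^3·(θ² + θ - 1)^2.
Factor degrees with multiplicity: 1 + 1 + 1 + 1 + 2 + 2 = 8.

1, 1, 1, 1, 2, 2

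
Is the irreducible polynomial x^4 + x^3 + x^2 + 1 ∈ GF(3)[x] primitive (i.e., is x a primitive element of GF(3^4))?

Write f(x) = x^4 + x^3 + x^2 + 1.
|GF(3^4)^×| = 3^4 − 1 = 80. Prime factorization: 80 = 2^4·5.
f is primitive ⇔ x has order 80 in GF(3)[x]/(f), i.e. x^(80/q) ≠ 1 for each prime q | 80.
x^(40) mod f = 1
x^(16) mod f = 2x^3 + x^2 + x.
Since x^(40) = 1, the order of x divides 40 < 80; not primitive.

No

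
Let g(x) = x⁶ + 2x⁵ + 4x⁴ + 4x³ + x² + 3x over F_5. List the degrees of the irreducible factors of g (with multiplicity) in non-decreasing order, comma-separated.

Roots in F_5: g(0) = 0 → root; g(1) = 0 → root; g(2) = 4; g(3) = 0 → root; g(4) = 2.
Linear factors from roots: (x), (x + 4), (x + 2).
Complete factorization: g(x) = (x)·(x + 2)·(x + 4)·(x³ + x² + 1).
Factor degrees with multiplicity: 1 + 1 + 1 + 3 = 6.

1, 1, 1, 3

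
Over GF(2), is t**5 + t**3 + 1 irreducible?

Write f(t) = t**5 + t**3 + 1.
Check for roots in GF(2): f(0) = 1; f(1) = 1.
No roots, so no linear factors.
Monic irreducibles of degree 2 over GF(2): t**2 + t + 1.
None of them divide f (all give nonzero remainder).
No irreducible factor of degree ≤ 2 exists, so f is irreducible over GF(2).

Yes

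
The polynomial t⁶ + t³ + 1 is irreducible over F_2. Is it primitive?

No

Write f(t) = t⁶ + t³ + 1.
|GF(2^6)^×| = 2^6 − 1 = 63. Prime factorization: 63 = 3^2·7.
f is primitive ⇔ t has order 63 in GF(2)[t]/(f), i.e. t^(63/q) ≠ 1 for each prime q | 63.
t^(21) mod f = t³.
t^(9) mod f = 1
Since t^(9) = 1, the order of t divides 9 < 63; not primitive.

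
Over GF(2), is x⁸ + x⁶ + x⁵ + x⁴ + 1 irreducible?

Yes

Write m(x) = x⁸ + x⁶ + x⁵ + x⁴ + 1.
Check for roots in GF(2): m(0) = 1; m(1) = 1.
No roots, so no linear factors.
Monic irreducibles of degree 2 over GF(2): x² + x + 1.
None of them divide m (all give nonzero remainder).
Monic irreducibles of degree 3 over GF(2): x³ + x + 1, x³ + x² + 1.
None of them divide m (all give nonzero remainder).
Monic irreducibles of degree 4 over GF(2): x⁴ + x + 1, x⁴ + x³ + 1, x⁴ + x³ + x² + x + 1.
None of them divide m (all give nonzero remainder).
No irreducible factor of degree ≤ 4 exists, so m is irreducible over GF(2).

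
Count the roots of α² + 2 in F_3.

2

Write h(α) = α² + 2.
Evaluate at each of the 3 elements of F_3:
h(0) = 2; h(1) = 0 → root; h(2) = 0 → root.
Roots: {1, 2}.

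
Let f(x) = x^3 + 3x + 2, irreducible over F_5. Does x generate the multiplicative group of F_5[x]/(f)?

Yes

|GF(5^3)^×| = 5^3 − 1 = 124. Prime factorization: 124 = 2^2·31.
f is primitive ⇔ x has order 124 in GF(5)[x]/(f), i.e. x^(124/q) ≠ 1 for each prime q | 124.
x^(62) mod f = 4.
x^(4) mod f = 2x^2 + 3x.
None equal 1, so x has full order 124; f is primitive.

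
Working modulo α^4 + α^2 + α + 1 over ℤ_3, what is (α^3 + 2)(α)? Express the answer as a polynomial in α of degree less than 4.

2α^2 + α + 2

Multiply in ℤ_3[α]: (α^3 + 2)·(α) = α^4 + 2α.
Reduce using α^4 ≡ 2α^2 + 2α + 2 (mod α^4 + α^2 + α + 1).
Reduced: 2α^2 + α + 2.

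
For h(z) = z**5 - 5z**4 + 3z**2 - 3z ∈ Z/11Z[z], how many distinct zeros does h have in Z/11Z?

Evaluate at each of the 11 elements of Z/11Z:
h(0) = 0 → root; h(1) = 7; h(2) = 2; h(3) = 10; h(4) = 0 → root; h(5) = 5; h(6) = 0 → root; h(7) = 0 → root; h(8) = 4; h(9) = 5; h(10) = 0 → root.
Roots: {0, 4, 6, 7, 10}.

5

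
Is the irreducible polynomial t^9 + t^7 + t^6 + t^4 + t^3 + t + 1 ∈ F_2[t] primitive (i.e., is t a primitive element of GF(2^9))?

Yes

Write f(t) = t^9 + t^7 + t^6 + t^4 + t^3 + t + 1.
|GF(2^9)^×| = 2^9 − 1 = 511. Prime factorization: 511 = 7·73.
f is primitive ⇔ t has order 511 in GF(2)[t]/(f), i.e. t^(511/q) ≠ 1 for each prime q | 511.
t^(73) mod f = t^6 + t^5 + t^4 + t^3 + t^2 + t + 1.
t^(7) mod f = t^7.
None equal 1, so t has full order 511; f is primitive.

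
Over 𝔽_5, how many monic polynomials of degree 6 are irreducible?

2580

x^(5^6) − x is the product of all monic irreducibles of degree dividing 6; Möbius inversion gives N = (1/6) Σ μ(6/d)·5^d.
Divisors of 6: 1, 2, 3, 6; μ(6/d) for each: 1, -1, -1, 1.
Σ = 5^1 − 5^2 − 5^3 + 5^6 = 15480.
N = 15480/6 = 2580.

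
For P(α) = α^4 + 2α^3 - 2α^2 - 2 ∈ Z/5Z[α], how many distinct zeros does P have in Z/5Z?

2

Evaluate at each of the 5 elements of Z/5Z:
P(0) = 3; P(1) = 4; P(2) = 2; P(3) = 0 → root; P(4) = 0 → root.
Roots: {3, 4}.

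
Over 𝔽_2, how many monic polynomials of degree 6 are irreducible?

9

x^(2^6) − x is the product of all monic irreducibles of degree dividing 6; Möbius inversion gives N = (1/6) Σ μ(6/d)·2^d.
Divisors of 6: 1, 2, 3, 6; μ(6/d) for each: 1, -1, -1, 1.
Σ = 2^1 − 2^2 − 2^3 + 2^6 = 54.
N = 54/6 = 9.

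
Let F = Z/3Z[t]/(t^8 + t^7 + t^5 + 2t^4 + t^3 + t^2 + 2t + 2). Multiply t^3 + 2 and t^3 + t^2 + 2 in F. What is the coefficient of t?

0

Multiply in Z/3Z[t]: (t^3 + 2)·(t^3 + t^2 + 2) = t^6 + t^5 + t^3 + 2t^2 + 1.
Reduced: t^6 + t^5 + t^3 + 2t^2 + 1.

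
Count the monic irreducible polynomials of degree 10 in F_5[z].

x^(5^10) − x is the product of all monic irreducibles of degree dividing 10; Möbius inversion gives N = (1/10) Σ μ(10/d)·5^d.
Divisors of 10: 1, 2, 5, 10; μ(10/d) for each: 1, -1, -1, 1.
Σ = 5^1 − 5^2 − 5^5 + 5^10 = 9762480.
N = 9762480/10 = 976248.

976248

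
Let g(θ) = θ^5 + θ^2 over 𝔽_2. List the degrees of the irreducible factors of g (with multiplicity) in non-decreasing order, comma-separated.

1, 1, 1, 2

Roots in 𝔽_2: g(0) = 0 → root; g(1) = 0 → root.
Linear factors from roots: (θ), (θ + 1).
Complete factorization: g(θ) = (θ + 1)·(θ)^2·(θ^2 + θ + 1).
Factor degrees with multiplicity: 1 + 1 + 1 + 2 = 5.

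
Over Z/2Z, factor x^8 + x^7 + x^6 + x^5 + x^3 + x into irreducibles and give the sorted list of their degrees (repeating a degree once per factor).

Write g(x) = x^8 + x^7 + x^6 + x^5 + x^3 + x.
Roots in Z/2Z: g(0) = 0 → root; g(1) = 0 → root.
Linear factors from roots: (x), (x + 1).
Complete factorization: g(x) = (x)·(x + 1)^2·(x^2 + x + 1)·(x^3 + x + 1).
Factor degrees with multiplicity: 1 + 1 + 1 + 2 + 3 = 8.

1, 1, 1, 2, 3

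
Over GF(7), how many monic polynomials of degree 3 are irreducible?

By the necklace-counting formula, N_7(3) = (1/3) Σ_{d|3} μ(3/d)·7^d.
Divisors of 3: 1, 3; μ(3/d) for each: -1, 1.
Σ = − 7^1 + 7^3 = 336.
N = 336/3 = 112.

112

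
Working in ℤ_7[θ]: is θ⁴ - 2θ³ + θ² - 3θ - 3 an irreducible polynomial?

Yes

Write f(θ) = θ⁴ - 2θ³ + θ² - 3θ - 3.
Check for roots in ℤ_7: f(0) = 4; f(1) = 1; f(2) = 2; f(3) = 3; f(4) = 3; f(5) = 4; f(6) = 4.
No roots, so no linear factors.
Degree-2 irreducible divisors: test the 21 monic irreducibles of degree 2 over GF(7).
None of them divide f (all give nonzero remainder).
No irreducible factor of degree ≤ 2 exists, so f is irreducible over GF(7).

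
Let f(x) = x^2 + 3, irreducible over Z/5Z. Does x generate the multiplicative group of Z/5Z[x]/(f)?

|GF(5^2)^×| = 5^2 − 1 = 24. Prime factorization: 24 = 2^3·3.
f is primitive ⇔ x has order 24 in GF(5)[x]/(f), i.e. x^(24/q) ≠ 1 for each prime q | 24.
x^(12) mod f = 4.
x^(8) mod f = 1
Since x^(8) = 1, the order of x divides 8 < 24; not primitive.

No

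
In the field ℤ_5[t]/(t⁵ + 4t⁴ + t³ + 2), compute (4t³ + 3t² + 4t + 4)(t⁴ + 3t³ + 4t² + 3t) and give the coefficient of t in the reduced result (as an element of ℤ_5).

Multiply in ℤ_5[t]: (4t³ + 3t² + 4t + 4)·(t⁴ + 3t³ + 4t² + 3t) = 4t⁷ + 4t⁵ + 2t³ + 3t² + 2t.
Reduce using t⁵ ≡ t⁴ + 4t³ + 3 (mod t⁵ + 4t⁴ + t³ + 2).
Reduced: 3t³ + 4t + 2.

4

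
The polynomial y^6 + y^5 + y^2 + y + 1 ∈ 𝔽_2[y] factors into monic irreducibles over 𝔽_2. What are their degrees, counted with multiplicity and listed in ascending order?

6

Write g(y) = y^6 + y^5 + y^2 + y + 1.
Roots in 𝔽_2: g(0) = 1; g(1) = 1.
Complete factorization: g(y) = (y^6 + y^5 + y^2 + y + 1).
Factor degrees with multiplicity: 6 = 6.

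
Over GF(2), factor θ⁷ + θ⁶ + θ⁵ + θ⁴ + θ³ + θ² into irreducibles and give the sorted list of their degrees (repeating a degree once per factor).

1, 1, 1, 2, 2

Write g(θ) = θ⁷ + θ⁶ + θ⁵ + θ⁴ + θ³ + θ².
Roots in GF(2): g(0) = 0 → root; g(1) = 0 → root.
Linear factors from roots: (θ), (θ + 1).
Complete factorization: g(θ) = (θ + 1)·(θ)^2·(θ² + θ + 1)^2.
Factor degrees with multiplicity: 1 + 1 + 1 + 2 + 2 = 7.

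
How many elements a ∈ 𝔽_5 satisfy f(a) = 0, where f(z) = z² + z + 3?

Evaluate at each of the 5 elements of 𝔽_5:
f(0) = 3; f(1) = 0 → root; f(2) = 4; f(3) = 0 → root; f(4) = 3.
Roots: {1, 3}.

2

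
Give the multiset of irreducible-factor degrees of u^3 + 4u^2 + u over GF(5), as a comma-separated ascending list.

Write f(u) = u^3 + 4u^2 + u.
Roots in GF(5): f(0) = 0 → root; f(1) = 1; f(2) = 1; f(3) = 1; f(4) = 2.
Linear factors from roots: (u).
Complete factorization: f(u) = (u)·(u^2 + 4u + 1).
Factor degrees with multiplicity: 1 + 2 = 3.

1, 2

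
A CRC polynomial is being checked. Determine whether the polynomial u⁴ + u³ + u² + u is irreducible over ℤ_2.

No

Write m(u) = u⁴ + u³ + u² + u.
Check for roots in ℤ_2: m(0) = 0 → root; m(1) = 0 → root.
m(0) = 0, so (u) divides m(u); m is reducible.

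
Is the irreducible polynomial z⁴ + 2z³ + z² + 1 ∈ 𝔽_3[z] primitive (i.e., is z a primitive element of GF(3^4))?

Write f(z) = z⁴ + 2z³ + z² + 1.
|GF(3^4)^×| = 3^4 − 1 = 80. Prime factorization: 80 = 2^4·5.
f is primitive ⇔ z has order 80 in GF(3)[z]/(f), i.e. z^(80/q) ≠ 1 for each prime q | 80.
z^(40) mod f = 1
z^(16) mod f = z³ + z² + 2z.
Since z^(40) = 1, the order of z divides 40 < 80; not primitive.

No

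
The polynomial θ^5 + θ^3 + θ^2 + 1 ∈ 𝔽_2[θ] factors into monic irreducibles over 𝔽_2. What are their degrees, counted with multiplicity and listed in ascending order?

1, 1, 1, 2

Write g(θ) = θ^5 + θ^3 + θ^2 + 1.
Roots in 𝔽_2: g(0) = 1; g(1) = 0 → root.
Linear factors from roots: (θ + 1).
Complete factorization: g(θ) = (θ + 1)^3·(θ^2 + θ + 1).
Factor degrees with multiplicity: 1 + 1 + 1 + 2 = 5.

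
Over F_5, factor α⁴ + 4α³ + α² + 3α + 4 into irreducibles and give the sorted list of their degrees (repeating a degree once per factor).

4

Write g(α) = α⁴ + 4α³ + α² + 3α + 4.
Roots in F_5: g(0) = 4; g(1) = 3; g(2) = 2; g(3) = 1; g(4) = 4.
Complete factorization: g(α) = (α⁴ + 4α³ + α² + 3α + 4).
Factor degrees with multiplicity: 4 = 4.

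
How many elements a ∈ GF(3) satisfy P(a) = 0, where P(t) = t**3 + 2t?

Evaluate at each of the 3 elements of GF(3):
P(0) = 0 → root; P(1) = 0 → root; P(2) = 0 → root.
Roots: {0, 1, 2}.

3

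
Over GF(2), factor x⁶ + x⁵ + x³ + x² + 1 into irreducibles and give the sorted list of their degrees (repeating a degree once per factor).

Write f(x) = x⁶ + x⁵ + x³ + x² + 1.
Roots in GF(2): f(0) = 1; f(1) = 1.
Complete factorization: f(x) = (x⁶ + x⁵ + x³ + x² + 1).
Factor degrees with multiplicity: 6 = 6.

6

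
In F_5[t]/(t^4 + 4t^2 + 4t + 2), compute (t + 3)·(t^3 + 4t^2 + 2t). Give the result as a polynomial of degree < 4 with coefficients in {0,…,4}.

2t^3 + 2t + 3

Multiply in F_5[t]: (t + 3)·(t^3 + 4t^2 + 2t) = t^4 + 2t^3 + 4t^2 + t.
Reduce using t^4 ≡ t^2 + t + 3 (mod t^4 + 4t^2 + 4t + 2).
Reduced: 2t^3 + 2t + 3.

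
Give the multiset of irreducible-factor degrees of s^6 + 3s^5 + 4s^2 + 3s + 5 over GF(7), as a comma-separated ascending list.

Write h(s) = s^6 + 3s^5 + 4s^2 + 3s + 5.
Complete factorization: h(s) = (s^6 + 3s^5 + 4s^2 + 3s + 5).
Factor degrees with multiplicity: 6 = 6.

6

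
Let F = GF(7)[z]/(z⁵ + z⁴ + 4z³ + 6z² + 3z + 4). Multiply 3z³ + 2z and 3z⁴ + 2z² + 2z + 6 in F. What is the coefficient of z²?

Multiply in GF(7)[z]: (3z³ + 2z)·(3z⁴ + 2z² + 2z + 6) = 2z⁷ + 5z⁵ + 6z⁴ + z³ + 4z² + 5z.
Reduce using z⁵ ≡ 6z⁴ + 3z³ + z² + 4z + 3 (mod z⁵ + z⁴ + 4z³ + 6z² + 3z + 4).
Reduced: 3z⁴ + 4z³ + z² + 2z + 4.

1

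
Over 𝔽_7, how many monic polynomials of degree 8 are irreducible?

720300

By the necklace-counting formula, N_7(8) = (1/8) Σ_{d|8} μ(8/d)·7^d.
Divisors of 8: 1, 2, 4, 8; μ(8/d) for each: 0, 0, -1, 1.
Σ = − 7^4 + 7^8 = 5762400.
N = 5762400/8 = 720300.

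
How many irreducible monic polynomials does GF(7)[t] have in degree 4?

Gauss's count: N_{7}(4) = (1/4) Σ_{d|4} μ(4/d)·7^d.
Divisors of 4: 1, 2, 4; μ(4/d) for each: 0, -1, 1.
Σ = − 7^2 + 7^4 = 2352.
N = 2352/4 = 588.

588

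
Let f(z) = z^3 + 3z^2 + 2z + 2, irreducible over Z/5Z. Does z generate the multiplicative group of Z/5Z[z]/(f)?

|GF(5^3)^×| = 5^3 − 1 = 124. Prime factorization: 124 = 2^2·31.
f is primitive ⇔ z has order 124 in GF(5)[z]/(f), i.e. z^(124/q) ≠ 1 for each prime q | 124.
z^(62) mod f = 4.
z^(4) mod f = 2z^2 + 4z + 1.
None equal 1, so z has full order 124; f is primitive.

Yes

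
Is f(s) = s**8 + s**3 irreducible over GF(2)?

Check for roots in GF(2): f(0) = 0 → root; f(1) = 0 → root.
f(0) = 0, so (s) divides f(s); f is reducible.

No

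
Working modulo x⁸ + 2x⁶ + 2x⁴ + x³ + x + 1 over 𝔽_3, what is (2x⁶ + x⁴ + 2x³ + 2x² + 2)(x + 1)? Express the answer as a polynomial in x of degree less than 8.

Multiply in 𝔽_3[x]: (2x⁶ + x⁴ + 2x³ + 2x² + 2)·(x + 1) = 2x⁷ + 2x⁶ + x⁵ + x³ + 2x² + 2x + 2.
Reduced: 2x⁷ + 2x⁶ + x⁵ + x³ + 2x² + 2x + 2.

2x^7 + 2x^6 + x^5 + x^3 + 2x^2 + 2x + 2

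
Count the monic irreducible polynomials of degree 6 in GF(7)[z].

19544

By the necklace-counting formula, N_7(6) = (1/6) Σ_{d|6} μ(6/d)·7^d.
Divisors of 6: 1, 2, 3, 6; μ(6/d) for each: 1, -1, -1, 1.
Σ = 7^1 − 7^2 − 7^3 + 7^6 = 117264.
N = 117264/6 = 19544.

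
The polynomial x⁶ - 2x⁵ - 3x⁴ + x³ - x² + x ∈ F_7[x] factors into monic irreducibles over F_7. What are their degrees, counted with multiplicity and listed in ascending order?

1, 1, 1, 3

Write g(x) = x⁶ - 2x⁵ - 3x⁴ + x³ - x² + x.
Linear factors from roots: (x), (x - 2), (x - 3).
Complete factorization: g(x) = (x)·(x - 3)·(x - 2)·(x³ + 3x² - x - 1).
Factor degrees with multiplicity: 1 + 1 + 1 + 3 = 6.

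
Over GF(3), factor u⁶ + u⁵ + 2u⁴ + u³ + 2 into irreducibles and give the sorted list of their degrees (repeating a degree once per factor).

1, 1, 2, 2

Write h(u) = u⁶ + u⁵ + 2u⁴ + u³ + 2.
Roots in GF(3): h(0) = 2; h(1) = 1; h(2) = 0 → root.
Linear factors from roots: (u + 1).
Complete factorization: h(u) = (u + 1)^2·(u² + 1)·(u² + 2u + 2).
Factor degrees with multiplicity: 1 + 1 + 2 + 2 = 6.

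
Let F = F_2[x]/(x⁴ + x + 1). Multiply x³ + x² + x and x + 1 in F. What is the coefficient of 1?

1

Multiply in F_2[x]: (x³ + x² + x)·(x + 1) = x⁴ + x.
Reduce using x⁴ ≡ x + 1 (mod x⁴ + x + 1).
Reduced: 1.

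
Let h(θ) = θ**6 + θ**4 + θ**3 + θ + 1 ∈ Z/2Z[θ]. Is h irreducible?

Yes

Check for roots in Z/2Z: h(0) = 1; h(1) = 1.
No roots, so no linear factors.
Monic irreducibles of degree 2 over GF(2): θ**2 + θ + 1.
None of them divide h (all give nonzero remainder).
Monic irreducibles of degree 3 over GF(2): θ**3 + θ + 1, θ**3 + θ**2 + 1.
None of them divide h (all give nonzero remainder).
No irreducible factor of degree ≤ 3 exists, so h is irreducible over GF(2).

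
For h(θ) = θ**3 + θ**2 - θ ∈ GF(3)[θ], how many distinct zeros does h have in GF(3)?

Evaluate at each of the 3 elements of GF(3):
h(0) = 0 → root; h(1) = 1; h(2) = 1.
Roots: {0}.

1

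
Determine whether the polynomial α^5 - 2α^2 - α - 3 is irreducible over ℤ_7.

Write h(α) = α^5 - 2α^2 - α - 3.
Check for roots in ℤ_7: h(0) = 4; h(1) = 2; h(2) = 5; h(3) = 2; h(4) = 5; h(5) = 1; h(6) = 2.
No roots, so no linear factors.
Degree-2 irreducible divisors: test the 21 monic irreducibles of degree 2 over GF(7).
None of them divide h (all give nonzero remainder).
No irreducible factor of degree ≤ 2 exists, so h is irreducible over GF(7).

Yes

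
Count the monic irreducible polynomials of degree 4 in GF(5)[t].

150

Gauss's count: N_{5}(4) = (1/4) Σ_{d|4} μ(4/d)·5^d.
Divisors of 4: 1, 2, 4; μ(4/d) for each: 0, -1, 1.
Σ = − 5^2 + 5^4 = 600.
N = 600/4 = 150.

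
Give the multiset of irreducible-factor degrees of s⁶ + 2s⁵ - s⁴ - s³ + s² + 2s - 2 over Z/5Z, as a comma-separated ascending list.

1, 1, 2, 2

Write g(s) = s⁶ + 2s⁵ - s⁴ - s³ + s² + 2s - 2.
Roots in Z/5Z: g(0) = 3; g(1) = 2; g(2) = 0 → root; g(3) = 0 → root; g(4) = 1.
Linear factors from roots: (s - 2), (s + 2).
Complete factorization: g(s) = (s + 2)·(s - 2)·(s² - 2s - 1)·(s² - s + 2).
Factor degrees with multiplicity: 1 + 1 + 2 + 2 = 6.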